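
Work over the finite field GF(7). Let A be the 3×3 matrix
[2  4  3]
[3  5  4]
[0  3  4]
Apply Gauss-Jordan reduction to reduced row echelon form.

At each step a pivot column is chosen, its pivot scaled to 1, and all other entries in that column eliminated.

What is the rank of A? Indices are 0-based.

step 1: normalize row 0 (÷2) = (1, 2, 5)
  row 1: subtract 3×row0 = (0, 6, 3)
step 2: normalize row 1 (÷6) = (0, 1, 4)
  row 0: subtract 2×row1 = (1, 0, 4)
  row 2: subtract 3×row1 = (0, 0, 6)
step 3: normalize row 2 (÷6) = (0, 0, 1)
  row 0: subtract 4×row2 = (1, 0, 0)
  row 1: subtract 4×row2 = (0, 1, 0)

rank = 3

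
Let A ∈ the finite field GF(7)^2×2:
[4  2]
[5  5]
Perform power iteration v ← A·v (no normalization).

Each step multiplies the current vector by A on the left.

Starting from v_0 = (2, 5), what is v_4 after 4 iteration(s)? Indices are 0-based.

v_4 = (6, 6)

v_0 = (2, 5).
v_1 = A·v_0 = (4, 0).
v_2 = A·v_1 = (2, 6).
v_3 = A·v_2 = (6, 5).
v_4 = A·v_3 = (6, 6).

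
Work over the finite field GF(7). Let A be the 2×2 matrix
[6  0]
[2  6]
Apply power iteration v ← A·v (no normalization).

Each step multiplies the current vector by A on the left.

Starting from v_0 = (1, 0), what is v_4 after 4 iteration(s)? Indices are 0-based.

v_4 = (1, 6)

v_0 = (1, 0).
v_1 = A·v_0 = (6, 2).
v_2 = A·v_1 = (1, 3).
v_3 = A·v_2 = (6, 6).
v_4 = A·v_3 = (1, 6).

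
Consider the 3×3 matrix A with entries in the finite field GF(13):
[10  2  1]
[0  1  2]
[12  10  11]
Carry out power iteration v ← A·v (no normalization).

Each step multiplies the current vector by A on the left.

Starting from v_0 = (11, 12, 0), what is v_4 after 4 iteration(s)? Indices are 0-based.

v_4 = (6, 8, 10)

v_0 = (11, 12, 0).
v_1 = A·v_0 = (4, 12, 5).
v_2 = A·v_1 = (4, 9, 2).
v_3 = A·v_2 = (8, 0, 4).
v_4 = A·v_3 = (6, 8, 10).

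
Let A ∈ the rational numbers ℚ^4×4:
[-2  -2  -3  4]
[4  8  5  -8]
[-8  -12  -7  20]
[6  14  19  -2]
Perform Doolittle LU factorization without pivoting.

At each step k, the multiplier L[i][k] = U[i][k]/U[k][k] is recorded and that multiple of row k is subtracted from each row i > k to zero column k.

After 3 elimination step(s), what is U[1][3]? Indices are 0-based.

U[1][3] = 0

[col 0] pivot -2
  R1 -= -2*R0 → (0, 4, -1, 0)  (L[1][0] := -2)
  R2 -= 4*R0 → (0, -4, 5, 4)  (L[2][0] := 4)
  R3 -= -3*R0 → (0, 8, 10, 10)  (L[3][0] := -3)
[col 1] pivot 4
  R2 -= -1*R1 → (0, 0, 4, 4)  (L[2][1] := -1)
  R3 -= 2*R1 → (0, 0, 12, 10)  (L[3][1] := 2)
[col 2] pivot 4
  R3 -= 3*R2 → (0, 0, 0, -2)  (L[3][2] := 3)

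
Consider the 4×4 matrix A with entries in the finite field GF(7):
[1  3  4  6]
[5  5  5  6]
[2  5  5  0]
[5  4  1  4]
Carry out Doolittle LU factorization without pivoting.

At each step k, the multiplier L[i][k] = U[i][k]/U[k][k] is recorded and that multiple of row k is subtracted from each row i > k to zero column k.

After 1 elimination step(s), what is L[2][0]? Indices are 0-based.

L[2][0] = 2

Step 1: pivot at (0,0) is 1.
  row1 ← row1 − (5)·row0  ⇒  L[1][0]=5, U row1=(0, 4, 6, 4)
  row2 ← row2 − (2)·row0  ⇒  L[2][0]=2, U row2=(0, 6, 4, 2)
  row3 ← row3 − (5)·row0  ⇒  L[3][0]=5, U row3=(0, 3, 2, 2)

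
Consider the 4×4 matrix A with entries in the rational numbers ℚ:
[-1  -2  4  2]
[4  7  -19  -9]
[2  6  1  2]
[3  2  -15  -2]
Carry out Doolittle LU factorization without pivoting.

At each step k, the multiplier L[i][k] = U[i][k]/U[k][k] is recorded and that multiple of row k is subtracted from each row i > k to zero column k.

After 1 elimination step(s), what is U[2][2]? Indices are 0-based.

[col 0] pivot -1
  R1 -= -4*R0 → (0, -1, -3, -1)  (L[1][0] := -4)
  R2 -= -2*R0 → (0, 2, 9, 6)  (L[2][0] := -2)
  R3 -= -3*R0 → (0, -4, -3, 4)  (L[3][0] := -3)

U[2][2] = 9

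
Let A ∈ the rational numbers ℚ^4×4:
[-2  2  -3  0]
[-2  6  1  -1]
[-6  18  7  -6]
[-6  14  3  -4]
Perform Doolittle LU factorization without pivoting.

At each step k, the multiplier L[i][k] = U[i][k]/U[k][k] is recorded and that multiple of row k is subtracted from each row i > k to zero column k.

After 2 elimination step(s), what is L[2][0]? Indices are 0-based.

L[2][0] = 3

k=0: U[0][0]=-2
  eliminate (1,0): mult=1, new row 1: (0, 4, 4, -1); set L[1][0]=1
  eliminate (2,0): mult=3, new row 2: (0, 12, 16, -6); set L[2][0]=3
  eliminate (3,0): mult=3, new row 3: (0, 8, 12, -4); set L[3][0]=3
k=1: U[1][1]=4
  eliminate (2,1): mult=3, new row 2: (0, 0, 4, -3); set L[2][1]=3
  eliminate (3,1): mult=2, new row 3: (0, 0, 4, -2); set L[3][1]=2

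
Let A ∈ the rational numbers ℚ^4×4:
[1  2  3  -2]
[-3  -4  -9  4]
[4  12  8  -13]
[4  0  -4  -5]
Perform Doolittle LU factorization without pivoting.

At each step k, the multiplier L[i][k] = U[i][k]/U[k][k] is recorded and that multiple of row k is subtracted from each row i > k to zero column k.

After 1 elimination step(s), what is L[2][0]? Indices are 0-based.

L[2][0] = 4

k=0: U[0][0]=1
  eliminate (1,0): mult=-3, new row 1: (0, 2, 0, -2); set L[1][0]=-3
  eliminate (2,0): mult=4, new row 2: (0, 4, -4, -5); set L[2][0]=4
  eliminate (3,0): mult=4, new row 3: (0, -8, -16, 3); set L[3][0]=4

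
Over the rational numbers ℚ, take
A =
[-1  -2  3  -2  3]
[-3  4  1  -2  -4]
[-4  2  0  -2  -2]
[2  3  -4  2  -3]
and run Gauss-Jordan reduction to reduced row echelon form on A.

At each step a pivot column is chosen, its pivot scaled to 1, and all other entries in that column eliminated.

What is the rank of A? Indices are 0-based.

rank = 4

[1] R0 /= -1  ⇒  (1, 2, -3, 2, -3)
     R1 -= -3·R0  ⇒  (0, 10, -8, 4, -13)
     R2 -= -4·R0  ⇒  (0, 10, -12, 6, -14)
     R3 -= 2·R0  ⇒  (0, -1, 2, -2, 3)
[2] R1 /= 10  ⇒  (0, 1, -4/5, 2/5, -13/10)
     R0 -= 2·R1  ⇒  (1, 0, -7/5, 6/5, -2/5)
     R2 -= 10·R1  ⇒  (0, 0, -4, 2, -1)
     R3 -= -1·R1  ⇒  (0, 0, 6/5, -8/5, 17/10)
[3] R2 /= -4  ⇒  (0, 0, 1, -1/2, 1/4)
     R0 -= -7/5·R2  ⇒  (1, 0, 0, 1/2, -1/20)
     R1 -= -4/5·R2  ⇒  (0, 1, 0, 0, -11/10)
     R3 -= 6/5·R2  ⇒  (0, 0, 0, -1, 7/5)
[4] R3 /= -1  ⇒  (0, 0, 0, 1, -7/5)
     R0 -= 1/2·R3  ⇒  (1, 0, 0, 0, 13/20)
     R2 -= -1/2·R3  ⇒  (0, 0, 1, 0, -9/20)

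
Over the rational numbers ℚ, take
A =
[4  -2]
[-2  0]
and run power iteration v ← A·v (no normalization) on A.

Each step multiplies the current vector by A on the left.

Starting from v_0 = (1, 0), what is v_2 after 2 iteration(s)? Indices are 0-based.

v_2 = (20, -8)

v_0 = (1, 0).
v_1 = A·v_0 = (4, -2).
v_2 = A·v_1 = (20, -8).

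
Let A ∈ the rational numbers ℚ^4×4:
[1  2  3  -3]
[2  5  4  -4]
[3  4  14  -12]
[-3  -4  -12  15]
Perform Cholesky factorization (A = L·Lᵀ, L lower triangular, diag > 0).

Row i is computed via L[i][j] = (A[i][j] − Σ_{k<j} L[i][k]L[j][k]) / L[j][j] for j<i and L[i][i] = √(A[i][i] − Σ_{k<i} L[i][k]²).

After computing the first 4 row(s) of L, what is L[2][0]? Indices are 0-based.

Step 1: L[0][0] = √(1) = 1.
  L[1][0] = (2) / L[0][0] = 2.
Step 2: L[1][1] = √(1) = 1.
  L[2][0] = (3) / L[0][0] = 3.
  L[2][1] = (-2) / L[1][1] = -2.
Step 3: L[2][2] = √(1) = 1.
  L[3][0] = (-3) / L[0][0] = -3.
  L[3][1] = (2) / L[1][1] = 2.
  L[3][2] = (1) / L[2][2] = 1.
Step 4: L[3][3] = √(1) = 1.

L[2][0] = 3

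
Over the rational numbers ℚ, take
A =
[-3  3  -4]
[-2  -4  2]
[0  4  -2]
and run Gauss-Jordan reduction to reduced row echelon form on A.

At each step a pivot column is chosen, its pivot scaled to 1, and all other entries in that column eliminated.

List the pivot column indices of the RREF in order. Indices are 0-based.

pivot columns: 0, 1, 2

pivot(0,0)=-3: scale R0 → (1, -1, 4/3)
  clear (1,0): R1 −= (-2)R0 → (0, -6, 14/3)
pivot(1,1)=-6: scale R1 → (0, 1, -7/9)
  clear (0,1): R0 −= (-1)R1 → (1, 0, 5/9)
  clear (2,1): R2 −= (4)R1 → (0, 0, 10/9)
pivot(2,2)=10/9: scale R2 → (0, 0, 1)
  clear (0,2): R0 −= (5/9)R2 → (1, 0, 0)
  clear (1,2): R1 −= (-7/9)R2 → (0, 1, 0)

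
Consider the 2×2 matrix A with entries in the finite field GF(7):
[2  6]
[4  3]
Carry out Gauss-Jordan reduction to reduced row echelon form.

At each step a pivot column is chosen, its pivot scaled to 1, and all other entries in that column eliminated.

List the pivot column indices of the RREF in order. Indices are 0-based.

step 1: normalize row 0 (÷2) = (1, 3)
  row 1: subtract 4×row0 = (0, 5)
step 2: normalize row 1 (÷5) = (0, 1)
  row 0: subtract 3×row1 = (1, 0)

pivot columns: 0, 1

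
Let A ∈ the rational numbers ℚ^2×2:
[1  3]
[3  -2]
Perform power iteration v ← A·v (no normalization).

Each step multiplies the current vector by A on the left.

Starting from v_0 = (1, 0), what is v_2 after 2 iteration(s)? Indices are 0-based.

v_0 = (1, 0).
v_1 = A·v_0 = (1, 3).
v_2 = A·v_1 = (10, -3).

v_2 = (10, -3)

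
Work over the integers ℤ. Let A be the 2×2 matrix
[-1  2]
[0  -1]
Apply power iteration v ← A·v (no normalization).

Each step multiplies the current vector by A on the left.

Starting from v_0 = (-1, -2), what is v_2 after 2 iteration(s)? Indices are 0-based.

v_2 = (7, -2)

v_0 = (-1, -2).
v_1 = A·v_0 = (-3, 2).
v_2 = A·v_1 = (7, -2).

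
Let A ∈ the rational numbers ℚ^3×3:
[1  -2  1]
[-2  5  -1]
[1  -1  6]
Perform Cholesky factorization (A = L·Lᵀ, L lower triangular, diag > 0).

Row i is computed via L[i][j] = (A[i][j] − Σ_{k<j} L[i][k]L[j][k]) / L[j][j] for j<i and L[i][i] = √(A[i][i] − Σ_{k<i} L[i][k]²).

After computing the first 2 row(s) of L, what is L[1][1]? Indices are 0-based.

Step 1: L[0][0] = √(1) = 1.
  L[1][0] = (-2) / L[0][0] = -2.
Step 2: L[1][1] = √(1) = 1.

L[1][1] = 1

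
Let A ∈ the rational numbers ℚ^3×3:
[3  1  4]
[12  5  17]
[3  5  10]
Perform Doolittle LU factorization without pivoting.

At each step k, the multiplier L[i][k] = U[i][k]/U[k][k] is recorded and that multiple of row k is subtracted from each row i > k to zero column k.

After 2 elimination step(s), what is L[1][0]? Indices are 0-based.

L[1][0] = 4

k=0: U[0][0]=3
  eliminate (1,0): mult=4, new row 1: (0, 1, 1); set L[1][0]=4
  eliminate (2,0): mult=1, new row 2: (0, 4, 6); set L[2][0]=1
k=1: U[1][1]=1
  eliminate (2,1): mult=4, new row 2: (0, 0, 2); set L[2][1]=4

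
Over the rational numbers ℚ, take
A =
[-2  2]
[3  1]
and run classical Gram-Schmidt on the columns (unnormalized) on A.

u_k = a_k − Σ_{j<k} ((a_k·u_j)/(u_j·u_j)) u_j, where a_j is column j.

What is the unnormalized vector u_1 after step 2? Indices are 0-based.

Step 1: u_0 = a_0 = (-2, 3).
Step 2: u_1 = a_1 − (-1/13)·u_0 = (24/13, 16/13).

u_1 = (24/13, 16/13)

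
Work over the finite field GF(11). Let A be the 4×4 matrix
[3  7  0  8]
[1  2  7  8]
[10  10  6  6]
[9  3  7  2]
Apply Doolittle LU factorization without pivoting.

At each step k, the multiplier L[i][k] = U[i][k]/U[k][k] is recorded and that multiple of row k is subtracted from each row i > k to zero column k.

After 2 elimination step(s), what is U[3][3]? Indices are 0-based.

[col 0] pivot 3
  R1 -= 4*R0 → (0, 7, 7, 9)  (L[1][0] := 4)
  R2 -= 7*R0 → (0, 5, 6, 5)  (L[2][0] := 7)
  R3 -= 3*R0 → (0, 4, 7, 0)  (L[3][0] := 3)
[col 1] pivot 7
  R2 -= 7*R1 → (0, 0, 1, 8)  (L[2][1] := 7)
  R3 -= 10*R1 → (0, 0, 3, 9)  (L[3][1] := 10)

U[3][3] = 9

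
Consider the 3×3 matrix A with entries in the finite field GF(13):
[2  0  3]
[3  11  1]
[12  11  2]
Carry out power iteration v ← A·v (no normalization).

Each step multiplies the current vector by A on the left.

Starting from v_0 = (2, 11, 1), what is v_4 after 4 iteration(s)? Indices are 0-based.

v_4 = (3, 12, 8)

v_0 = (2, 11, 1).
v_1 = A·v_0 = (7, 11, 4).
v_2 = A·v_1 = (0, 3, 5).
v_3 = A·v_2 = (2, 12, 4).
v_4 = A·v_3 = (3, 12, 8).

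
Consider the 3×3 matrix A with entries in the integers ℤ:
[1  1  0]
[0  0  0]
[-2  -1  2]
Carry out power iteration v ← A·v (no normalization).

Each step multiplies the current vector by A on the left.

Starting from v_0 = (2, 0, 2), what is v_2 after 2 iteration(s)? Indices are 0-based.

v_2 = (2, 0, -4)

v_0 = (2, 0, 2).
v_1 = A·v_0 = (2, 0, 0).
v_2 = A·v_1 = (2, 0, -4).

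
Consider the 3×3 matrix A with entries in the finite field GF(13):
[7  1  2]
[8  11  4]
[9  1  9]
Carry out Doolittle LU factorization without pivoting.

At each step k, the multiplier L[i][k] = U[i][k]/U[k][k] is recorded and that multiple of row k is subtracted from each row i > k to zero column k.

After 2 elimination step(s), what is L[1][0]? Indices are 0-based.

L[1][0] = 3

Step 1: pivot at (0,0) is 7.
  row1 ← row1 − (3)·row0  ⇒  L[1][0]=3, U row1=(0, 8, 11)
  row2 ← row2 − (5)·row0  ⇒  L[2][0]=5, U row2=(0, 9, 12)
Step 2: pivot at (1,1) is 8.
  row2 ← row2 − (6)·row1  ⇒  L[2][1]=6, U row2=(0, 0, 11)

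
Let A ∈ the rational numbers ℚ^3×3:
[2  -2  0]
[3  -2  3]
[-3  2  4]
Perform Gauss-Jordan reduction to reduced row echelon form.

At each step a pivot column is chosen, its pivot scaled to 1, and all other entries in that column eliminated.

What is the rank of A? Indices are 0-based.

rank = 3

step 1: normalize row 0 (÷2) = (1, -1, 0)
  row 1: subtract 3×row0 = (0, 1, 3)
  row 2: subtract -3×row0 = (0, -1, 4)
step 2: normalize row 1 (÷1) = (0, 1, 3)
  row 0: subtract -1×row1 = (1, 0, 3)
  row 2: subtract -1×row1 = (0, 0, 7)
step 3: normalize row 2 (÷7) = (0, 0, 1)
  row 0: subtract 3×row2 = (1, 0, 0)
  row 1: subtract 3×row2 = (0, 1, 0)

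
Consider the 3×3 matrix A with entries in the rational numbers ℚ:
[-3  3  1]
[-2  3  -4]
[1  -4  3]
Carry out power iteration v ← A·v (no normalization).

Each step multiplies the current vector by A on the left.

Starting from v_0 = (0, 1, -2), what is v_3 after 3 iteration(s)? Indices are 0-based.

v_0 = (0, 1, -2).
v_1 = A·v_0 = (1, 11, -10).
v_2 = A·v_1 = (20, 71, -73).
v_3 = A·v_2 = (80, 465, -483).

v_3 = (80, 465, -483)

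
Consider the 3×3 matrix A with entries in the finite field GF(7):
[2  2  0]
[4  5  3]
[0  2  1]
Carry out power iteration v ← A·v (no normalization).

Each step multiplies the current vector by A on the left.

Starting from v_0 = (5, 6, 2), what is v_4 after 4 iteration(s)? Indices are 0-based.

v_4 = (3, 2, 1)

v_0 = (5, 6, 2).
v_1 = A·v_0 = (1, 0, 0).
v_2 = A·v_1 = (2, 4, 0).
v_3 = A·v_2 = (5, 0, 1).
v_4 = A·v_3 = (3, 2, 1).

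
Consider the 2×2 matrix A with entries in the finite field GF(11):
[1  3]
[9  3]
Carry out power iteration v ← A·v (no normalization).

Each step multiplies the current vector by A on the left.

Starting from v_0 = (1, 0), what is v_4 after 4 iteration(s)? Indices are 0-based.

v_0 = (1, 0).
v_1 = A·v_0 = (1, 9).
v_2 = A·v_1 = (6, 3).
v_3 = A·v_2 = (4, 8).
v_4 = A·v_3 = (6, 5).

v_4 = (6, 5)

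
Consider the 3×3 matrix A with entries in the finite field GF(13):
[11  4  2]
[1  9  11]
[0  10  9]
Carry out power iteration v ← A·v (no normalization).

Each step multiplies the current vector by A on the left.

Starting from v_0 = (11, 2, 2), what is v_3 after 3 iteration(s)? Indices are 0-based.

v_3 = (9, 3, 10)

v_0 = (11, 2, 2).
v_1 = A·v_0 = (3, 12, 12).
v_2 = A·v_1 = (1, 9, 7).
v_3 = A·v_2 = (9, 3, 10).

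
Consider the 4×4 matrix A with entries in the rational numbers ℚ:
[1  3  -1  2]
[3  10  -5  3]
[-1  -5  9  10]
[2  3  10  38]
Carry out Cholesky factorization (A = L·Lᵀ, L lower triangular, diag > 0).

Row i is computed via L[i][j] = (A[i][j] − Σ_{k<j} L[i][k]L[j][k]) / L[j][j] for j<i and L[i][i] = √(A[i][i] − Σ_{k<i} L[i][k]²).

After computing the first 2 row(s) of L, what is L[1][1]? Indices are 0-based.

L[1][1] = 1

Step 1: L[0][0] = √(1) = 1.
  L[1][0] = (3) / L[0][0] = 3.
Step 2: L[1][1] = √(1) = 1.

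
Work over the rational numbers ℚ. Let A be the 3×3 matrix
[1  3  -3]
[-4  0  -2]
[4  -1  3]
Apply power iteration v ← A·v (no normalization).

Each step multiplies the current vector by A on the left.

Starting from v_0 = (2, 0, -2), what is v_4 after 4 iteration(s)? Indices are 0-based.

v_0 = (2, 0, -2).
v_1 = A·v_0 = (8, -4, 2).
v_2 = A·v_1 = (-10, -36, 42).
v_3 = A·v_2 = (-244, -44, 122).
v_4 = A·v_3 = (-742, 732, -566).

v_4 = (-742, 732, -566)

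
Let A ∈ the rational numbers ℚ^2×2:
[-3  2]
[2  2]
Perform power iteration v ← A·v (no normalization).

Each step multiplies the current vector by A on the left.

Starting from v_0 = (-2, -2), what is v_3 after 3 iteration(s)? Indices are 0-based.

v_3 = (42, -68)

v_0 = (-2, -2).
v_1 = A·v_0 = (2, -8).
v_2 = A·v_1 = (-22, -12).
v_3 = A·v_2 = (42, -68).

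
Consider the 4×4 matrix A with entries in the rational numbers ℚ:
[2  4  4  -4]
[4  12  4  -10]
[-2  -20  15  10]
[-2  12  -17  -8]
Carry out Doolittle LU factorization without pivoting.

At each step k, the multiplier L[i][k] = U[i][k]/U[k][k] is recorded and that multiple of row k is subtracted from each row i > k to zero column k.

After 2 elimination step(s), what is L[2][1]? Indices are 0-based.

L[2][1] = -4

[col 0] pivot 2
  R1 -= 2*R0 → (0, 4, -4, -2)  (L[1][0] := 2)
  R2 -= -1*R0 → (0, -16, 19, 6)  (L[2][0] := -1)
  R3 -= -1*R0 → (0, 16, -13, -12)  (L[3][0] := -1)
[col 1] pivot 4
  R2 -= -4*R1 → (0, 0, 3, -2)  (L[2][1] := -4)
  R3 -= 4*R1 → (0, 0, 3, -4)  (L[3][1] := 4)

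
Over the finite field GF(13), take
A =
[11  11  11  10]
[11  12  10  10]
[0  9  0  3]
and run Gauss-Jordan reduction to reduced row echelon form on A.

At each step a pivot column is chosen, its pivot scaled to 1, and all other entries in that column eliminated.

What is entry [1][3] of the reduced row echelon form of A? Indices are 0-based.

pivot(0,0)=11: scale R0 → (1, 1, 1, 8)
  clear (1,0): R1 −= (11)R0 → (0, 1, 12, 0)
pivot(1,1)=1: scale R1 → (0, 1, 12, 0)
  clear (0,1): R0 −= (1)R1 → (1, 0, 2, 8)
  clear (2,1): R2 −= (9)R1 → (0, 0, 9, 3)
pivot(2,2)=9: scale R2 → (0, 0, 1, 9)
  clear (0,2): R0 −= (2)R2 → (1, 0, 0, 3)
  clear (1,2): R1 −= (12)R2 → (0, 1, 0, 9)

M[1][3] = 9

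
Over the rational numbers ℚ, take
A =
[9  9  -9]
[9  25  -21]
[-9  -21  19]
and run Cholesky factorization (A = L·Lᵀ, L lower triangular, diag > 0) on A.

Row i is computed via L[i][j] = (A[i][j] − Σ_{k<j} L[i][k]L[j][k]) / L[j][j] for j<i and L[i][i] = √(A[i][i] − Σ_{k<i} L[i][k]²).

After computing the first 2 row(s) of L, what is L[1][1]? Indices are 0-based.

L[1][1] = 4

Step 1: L[0][0] = √(9) = 3.
  L[1][0] = (9) / L[0][0] = 3.
Step 2: L[1][1] = √(16) = 4.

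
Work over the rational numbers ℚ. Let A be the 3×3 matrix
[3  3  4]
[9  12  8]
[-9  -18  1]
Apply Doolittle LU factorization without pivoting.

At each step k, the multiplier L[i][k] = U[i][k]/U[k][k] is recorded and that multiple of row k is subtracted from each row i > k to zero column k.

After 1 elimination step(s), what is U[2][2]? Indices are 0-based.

k=0: U[0][0]=3
  eliminate (1,0): mult=3, new row 1: (0, 3, -4); set L[1][0]=3
  eliminate (2,0): mult=-3, new row 2: (0, -9, 13); set L[2][0]=-3

U[2][2] = 13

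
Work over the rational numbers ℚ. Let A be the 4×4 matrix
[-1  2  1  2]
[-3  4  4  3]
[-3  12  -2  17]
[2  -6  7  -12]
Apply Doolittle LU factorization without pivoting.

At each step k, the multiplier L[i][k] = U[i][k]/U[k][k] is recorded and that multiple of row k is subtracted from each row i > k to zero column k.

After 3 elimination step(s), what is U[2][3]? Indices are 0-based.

U[2][3] = 2

k=0: U[0][0]=-1
  eliminate (1,0): mult=3, new row 1: (0, -2, 1, -3); set L[1][0]=3
  eliminate (2,0): mult=3, new row 2: (0, 6, -5, 11); set L[2][0]=3
  eliminate (3,0): mult=-2, new row 3: (0, -2, 9, -8); set L[3][0]=-2
k=1: U[1][1]=-2
  eliminate (2,1): mult=-3, new row 2: (0, 0, -2, 2); set L[2][1]=-3
  eliminate (3,1): mult=1, new row 3: (0, 0, 8, -5); set L[3][1]=1
k=2: U[2][2]=-2
  eliminate (3,2): mult=-4, new row 3: (0, 0, 0, 3); set L[3][2]=-4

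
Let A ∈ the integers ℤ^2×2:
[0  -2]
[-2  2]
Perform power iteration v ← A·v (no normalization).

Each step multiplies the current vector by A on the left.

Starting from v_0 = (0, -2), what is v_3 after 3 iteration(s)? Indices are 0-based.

v_0 = (0, -2).
v_1 = A·v_0 = (4, -4).
v_2 = A·v_1 = (8, -16).
v_3 = A·v_2 = (32, -48).

v_3 = (32, -48)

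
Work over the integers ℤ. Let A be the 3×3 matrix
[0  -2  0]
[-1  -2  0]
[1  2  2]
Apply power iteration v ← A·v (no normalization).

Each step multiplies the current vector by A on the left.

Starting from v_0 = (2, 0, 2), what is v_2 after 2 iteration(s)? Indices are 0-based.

v_2 = (4, 4, 8)

v_0 = (2, 0, 2).
v_1 = A·v_0 = (0, -2, 6).
v_2 = A·v_1 = (4, 4, 8).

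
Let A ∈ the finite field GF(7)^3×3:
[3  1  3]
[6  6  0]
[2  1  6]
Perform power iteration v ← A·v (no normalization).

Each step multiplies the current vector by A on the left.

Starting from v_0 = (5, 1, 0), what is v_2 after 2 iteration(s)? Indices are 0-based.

v_0 = (5, 1, 0).
v_1 = A·v_0 = (2, 1, 4).
v_2 = A·v_1 = (5, 4, 1).

v_2 = (5, 4, 1)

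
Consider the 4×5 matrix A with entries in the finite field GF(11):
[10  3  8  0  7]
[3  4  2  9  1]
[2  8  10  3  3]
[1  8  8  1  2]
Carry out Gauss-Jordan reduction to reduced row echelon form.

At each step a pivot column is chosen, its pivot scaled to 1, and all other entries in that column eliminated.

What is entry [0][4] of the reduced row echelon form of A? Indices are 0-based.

M[0][4] = 6

[1] R0 /= 10  ⇒  (1, 8, 3, 0, 4)
     R1 -= 3·R0  ⇒  (0, 2, 4, 9, 0)
     R2 -= 2·R0  ⇒  (0, 3, 4, 3, 6)
     R3 -= 1·R0  ⇒  (0, 0, 5, 1, 9)
[2] R1 /= 2  ⇒  (0, 1, 2, 10, 0)
     R0 -= 8·R1  ⇒  (1, 0, 9, 8, 4)
     R2 -= 3·R1  ⇒  (0, 0, 9, 6, 6)
[3] R2 /= 9  ⇒  (0, 0, 1, 8, 8)
     R0 -= 9·R2  ⇒  (1, 0, 0, 2, 9)
     R1 -= 2·R2  ⇒  (0, 1, 0, 5, 6)
     R3 -= 5·R2  ⇒  (0, 0, 0, 5, 2)
[4] R3 /= 5  ⇒  (0, 0, 0, 1, 7)
     R0 -= 2·R3  ⇒  (1, 0, 0, 0, 6)
     R1 -= 5·R3  ⇒  (0, 1, 0, 0, 4)
     R2 -= 8·R3  ⇒  (0, 0, 1, 0, 7)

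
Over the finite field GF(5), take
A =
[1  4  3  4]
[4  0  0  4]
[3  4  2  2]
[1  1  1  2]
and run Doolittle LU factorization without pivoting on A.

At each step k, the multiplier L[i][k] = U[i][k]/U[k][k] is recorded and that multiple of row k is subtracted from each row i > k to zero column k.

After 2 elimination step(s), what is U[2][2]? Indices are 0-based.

k=0: U[0][0]=1
  eliminate (1,0): mult=4, new row 1: (0, 4, 3, 3); set L[1][0]=4
  eliminate (2,0): mult=3, new row 2: (0, 2, 3, 0); set L[2][0]=3
  eliminate (3,0): mult=1, new row 3: (0, 2, 3, 3); set L[3][0]=1
k=1: U[1][1]=4
  eliminate (2,1): mult=3, new row 2: (0, 0, 4, 1); set L[2][1]=3
  eliminate (3,1): mult=3, new row 3: (0, 0, 4, 4); set L[3][1]=3

U[2][2] = 4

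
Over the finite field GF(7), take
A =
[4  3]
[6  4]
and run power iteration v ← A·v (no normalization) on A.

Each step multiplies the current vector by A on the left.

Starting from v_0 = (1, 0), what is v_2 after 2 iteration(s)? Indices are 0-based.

v_0 = (1, 0).
v_1 = A·v_0 = (4, 6).
v_2 = A·v_1 = (6, 6).

v_2 = (6, 6)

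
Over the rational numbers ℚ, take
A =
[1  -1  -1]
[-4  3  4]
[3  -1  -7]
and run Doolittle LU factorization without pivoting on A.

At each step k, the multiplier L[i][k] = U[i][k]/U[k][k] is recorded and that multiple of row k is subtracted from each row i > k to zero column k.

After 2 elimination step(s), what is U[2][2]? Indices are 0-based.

[col 0] pivot 1
  R1 -= -4*R0 → (0, -1, 0)  (L[1][0] := -4)
  R2 -= 3*R0 → (0, 2, -4)  (L[2][0] := 3)
[col 1] pivot -1
  R2 -= -2*R1 → (0, 0, -4)  (L[2][1] := -2)

U[2][2] = -4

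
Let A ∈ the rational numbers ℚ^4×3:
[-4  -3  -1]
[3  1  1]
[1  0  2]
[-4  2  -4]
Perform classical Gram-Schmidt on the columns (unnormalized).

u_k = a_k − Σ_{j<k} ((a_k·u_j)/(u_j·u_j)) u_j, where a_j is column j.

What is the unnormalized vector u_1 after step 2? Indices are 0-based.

Step 1: u_0 = a_0 = (-4, 3, 1, -4).
Step 2: u_1 = a_1 − (1/6)·u_0 = (-7/3, 1/2, -1/6, 8/3).

u_1 = (-7/3, 1/2, -1/6, 8/3)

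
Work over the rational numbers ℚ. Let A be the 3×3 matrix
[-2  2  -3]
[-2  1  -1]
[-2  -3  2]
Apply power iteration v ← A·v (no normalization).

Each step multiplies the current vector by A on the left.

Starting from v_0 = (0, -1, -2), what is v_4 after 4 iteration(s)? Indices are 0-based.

v_4 = (-34, -51, -109)

v_0 = (0, -1, -2).
v_1 = A·v_0 = (4, 1, -1).
v_2 = A·v_1 = (-3, -6, -13).
v_3 = A·v_2 = (33, 13, -2).
v_4 = A·v_3 = (-34, -51, -109).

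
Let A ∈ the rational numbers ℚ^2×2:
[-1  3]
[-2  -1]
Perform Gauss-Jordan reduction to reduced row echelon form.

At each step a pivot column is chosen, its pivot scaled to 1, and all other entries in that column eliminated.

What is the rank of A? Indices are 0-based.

pivot(0,0)=-1: scale R0 → (1, -3)
  clear (1,0): R1 −= (-2)R0 → (0, -7)
pivot(1,1)=-7: scale R1 → (0, 1)
  clear (0,1): R0 −= (-3)R1 → (1, 0)

rank = 2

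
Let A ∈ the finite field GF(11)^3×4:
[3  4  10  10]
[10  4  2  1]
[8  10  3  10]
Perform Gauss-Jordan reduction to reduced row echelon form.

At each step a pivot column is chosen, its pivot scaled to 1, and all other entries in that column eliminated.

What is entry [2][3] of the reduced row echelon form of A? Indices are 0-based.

[1] R0 /= 3  ⇒  (1, 5, 7, 7)
     R1 -= 10·R0  ⇒  (0, 9, 9, 8)
     R2 -= 8·R0  ⇒  (0, 3, 2, 9)
[2] R1 /= 9  ⇒  (0, 1, 1, 7)
     R0 -= 5·R1  ⇒  (1, 0, 2, 5)
     R2 -= 3·R1  ⇒  (0, 0, 10, 10)
[3] R2 /= 10  ⇒  (0, 0, 1, 1)
     R0 -= 2·R2  ⇒  (1, 0, 0, 3)
     R1 -= 1·R2  ⇒  (0, 1, 0, 6)

M[2][3] = 1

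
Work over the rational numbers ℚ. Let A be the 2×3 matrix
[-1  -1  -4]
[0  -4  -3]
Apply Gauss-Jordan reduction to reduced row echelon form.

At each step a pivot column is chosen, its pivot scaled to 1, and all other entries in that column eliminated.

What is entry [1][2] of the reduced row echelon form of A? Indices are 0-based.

[1] R0 /= -1  ⇒  (1, 1, 4)
[2] R1 /= -4  ⇒  (0, 1, 3/4)
     R0 -= 1·R1  ⇒  (1, 0, 13/4)

M[1][2] = 3/4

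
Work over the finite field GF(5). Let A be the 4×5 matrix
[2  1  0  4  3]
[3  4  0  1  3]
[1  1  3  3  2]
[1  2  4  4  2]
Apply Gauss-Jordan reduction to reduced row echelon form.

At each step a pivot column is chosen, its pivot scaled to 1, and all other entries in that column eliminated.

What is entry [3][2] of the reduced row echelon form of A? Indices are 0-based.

[1] R0 /= 2  ⇒  (1, 3, 0, 2, 4)
     R1 -= 3·R0  ⇒  (0, 0, 0, 0, 1)
     R2 -= 1·R0  ⇒  (0, 3, 3, 1, 3)
     R3 -= 1·R0  ⇒  (0, 4, 4, 2, 3)
[2] R1 <-> R2
[2] R1 /= 3  ⇒  (0, 1, 1, 2, 1)
     R0 -= 3·R1  ⇒  (1, 0, 2, 1, 1)
     R3 -= 4·R1  ⇒  (0, 0, 0, 4, 4)
column 2 empty below row 2
[3] R2 <-> R3
[3] R2 /= 4  ⇒  (0, 0, 0, 1, 1)
     R0 -= 1·R2  ⇒  (1, 0, 2, 0, 0)
     R1 -= 2·R2  ⇒  (0, 1, 1, 0, 4)
[4] R3 /= 1  ⇒  (0, 0, 0, 0, 1)
     R1 -= 4·R3  ⇒  (0, 1, 1, 0, 0)
     R2 -= 1·R3  ⇒  (0, 0, 0, 1, 0)

M[3][2] = 0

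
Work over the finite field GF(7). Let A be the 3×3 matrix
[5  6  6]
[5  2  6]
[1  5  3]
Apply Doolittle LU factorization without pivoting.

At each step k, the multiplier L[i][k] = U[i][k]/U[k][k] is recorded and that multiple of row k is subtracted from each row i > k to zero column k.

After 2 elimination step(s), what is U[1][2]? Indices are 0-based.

k=0: U[0][0]=5
  eliminate (1,0): mult=1, new row 1: (0, 3, 0); set L[1][0]=1
  eliminate (2,0): mult=3, new row 2: (0, 1, 6); set L[2][0]=3
k=1: U[1][1]=3
  eliminate (2,1): mult=5, new row 2: (0, 0, 6); set L[2][1]=5

U[1][2] = 0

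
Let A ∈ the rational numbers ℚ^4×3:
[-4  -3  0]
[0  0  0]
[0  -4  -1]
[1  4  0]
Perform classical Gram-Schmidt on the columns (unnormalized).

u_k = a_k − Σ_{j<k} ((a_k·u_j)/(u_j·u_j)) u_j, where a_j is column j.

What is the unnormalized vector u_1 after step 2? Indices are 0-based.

Step 1: u_0 = a_0 = (-4, 0, 0, 1).
Step 2: u_1 = a_1 − (16/17)·u_0 = (13/17, 0, -4, 52/17).

u_1 = (13/17, 0, -4, 52/17)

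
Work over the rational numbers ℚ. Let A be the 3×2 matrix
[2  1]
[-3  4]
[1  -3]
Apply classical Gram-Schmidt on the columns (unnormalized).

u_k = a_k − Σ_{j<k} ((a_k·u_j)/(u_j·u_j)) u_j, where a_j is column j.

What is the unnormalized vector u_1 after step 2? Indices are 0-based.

u_1 = (20/7, 17/14, -29/14)

Step 1: u_0 = a_0 = (2, -3, 1).
Step 2: u_1 = a_1 − (-13/14)·u_0 = (20/7, 17/14, -29/14).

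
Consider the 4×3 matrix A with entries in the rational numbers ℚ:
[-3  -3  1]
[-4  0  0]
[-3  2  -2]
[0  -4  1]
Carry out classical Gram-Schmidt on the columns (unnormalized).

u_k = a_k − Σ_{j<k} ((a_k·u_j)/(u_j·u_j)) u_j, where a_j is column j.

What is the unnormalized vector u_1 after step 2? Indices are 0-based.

u_1 = (-93/34, 6/17, 77/34, -4)

Step 1: u_0 = a_0 = (-3, -4, -3, 0).
Step 2: u_1 = a_1 − (3/34)·u_0 = (-93/34, 6/17, 77/34, -4).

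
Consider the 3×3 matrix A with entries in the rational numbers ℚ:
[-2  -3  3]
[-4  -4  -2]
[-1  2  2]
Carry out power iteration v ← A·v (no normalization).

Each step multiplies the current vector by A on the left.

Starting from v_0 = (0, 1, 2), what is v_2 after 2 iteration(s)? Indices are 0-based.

v_2 = (36, 8, -7)

v_0 = (0, 1, 2).
v_1 = A·v_0 = (3, -8, 6).
v_2 = A·v_1 = (36, 8, -7).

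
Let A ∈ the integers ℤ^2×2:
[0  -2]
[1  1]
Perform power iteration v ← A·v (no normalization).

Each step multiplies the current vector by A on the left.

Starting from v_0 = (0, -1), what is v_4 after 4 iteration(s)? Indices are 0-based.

v_4 = (-6, 1)

v_0 = (0, -1).
v_1 = A·v_0 = (2, -1).
v_2 = A·v_1 = (2, 1).
v_3 = A·v_2 = (-2, 3).
v_4 = A·v_3 = (-6, 1).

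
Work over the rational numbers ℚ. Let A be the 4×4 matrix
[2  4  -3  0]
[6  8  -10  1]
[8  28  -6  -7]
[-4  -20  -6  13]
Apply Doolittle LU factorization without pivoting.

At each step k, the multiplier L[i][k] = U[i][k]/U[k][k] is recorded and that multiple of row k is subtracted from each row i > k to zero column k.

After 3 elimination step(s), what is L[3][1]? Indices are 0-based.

L[3][1] = 3

[col 0] pivot 2
  R1 -= 3*R0 → (0, -4, -1, 1)  (L[1][0] := 3)
  R2 -= 4*R0 → (0, 12, 6, -7)  (L[2][0] := 4)
  R3 -= -2*R0 → (0, -12, -12, 13)  (L[3][0] := -2)
[col 1] pivot -4
  R2 -= -3*R1 → (0, 0, 3, -4)  (L[2][1] := -3)
  R3 -= 3*R1 → (0, 0, -9, 10)  (L[3][1] := 3)
[col 2] pivot 3
  R3 -= -3*R2 → (0, 0, 0, -2)  (L[3][2] := -3)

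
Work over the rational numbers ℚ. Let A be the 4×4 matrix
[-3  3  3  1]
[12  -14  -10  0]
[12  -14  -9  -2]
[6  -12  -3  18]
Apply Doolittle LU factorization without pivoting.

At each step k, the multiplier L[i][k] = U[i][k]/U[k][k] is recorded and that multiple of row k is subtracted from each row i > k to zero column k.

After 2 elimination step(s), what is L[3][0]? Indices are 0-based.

Step 1: pivot at (0,0) is -3.
  row1 ← row1 − (-4)·row0  ⇒  L[1][0]=-4, U row1=(0, -2, 2, 4)
  row2 ← row2 − (-4)·row0  ⇒  L[2][0]=-4, U row2=(0, -2, 3, 2)
  row3 ← row3 − (-2)·row0  ⇒  L[3][0]=-2, U row3=(0, -6, 3, 20)
Step 2: pivot at (1,1) is -2.
  row2 ← row2 − (1)·row1  ⇒  L[2][1]=1, U row2=(0, 0, 1, -2)
  row3 ← row3 − (3)·row1  ⇒  L[3][1]=3, U row3=(0, 0, -3, 8)

L[3][0] = -2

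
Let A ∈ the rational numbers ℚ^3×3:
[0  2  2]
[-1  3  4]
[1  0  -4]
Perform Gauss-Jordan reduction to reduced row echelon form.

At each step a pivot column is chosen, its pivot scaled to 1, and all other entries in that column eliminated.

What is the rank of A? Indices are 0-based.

rank = 3

[1] R0 <-> R1
[1] R0 /= -1  ⇒  (1, -3, -4)
     R2 -= 1·R0  ⇒  (0, 3, 0)
[2] R1 /= 2  ⇒  (0, 1, 1)
     R0 -= -3·R1  ⇒  (1, 0, -1)
     R2 -= 3·R1  ⇒  (0, 0, -3)
[3] R2 /= -3  ⇒  (0, 0, 1)
     R0 -= -1·R2  ⇒  (1, 0, 0)
     R1 -= 1·R2  ⇒  (0, 1, 0)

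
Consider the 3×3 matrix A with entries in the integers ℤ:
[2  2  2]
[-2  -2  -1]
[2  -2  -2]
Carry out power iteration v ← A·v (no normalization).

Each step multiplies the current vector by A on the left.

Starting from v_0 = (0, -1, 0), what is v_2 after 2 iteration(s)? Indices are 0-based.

v_0 = (0, -1, 0).
v_1 = A·v_0 = (-2, 2, 2).
v_2 = A·v_1 = (4, -2, -12).

v_2 = (4, -2, -12)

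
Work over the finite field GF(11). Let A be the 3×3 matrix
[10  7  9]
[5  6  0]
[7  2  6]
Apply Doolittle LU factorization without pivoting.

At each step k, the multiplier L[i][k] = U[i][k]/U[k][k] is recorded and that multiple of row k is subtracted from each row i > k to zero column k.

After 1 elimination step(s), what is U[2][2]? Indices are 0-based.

U[2][2] = 3

[col 0] pivot 10
  R1 -= 6*R0 → (0, 8, 1)  (L[1][0] := 6)
  R2 -= 4*R0 → (0, 7, 3)  (L[2][0] := 4)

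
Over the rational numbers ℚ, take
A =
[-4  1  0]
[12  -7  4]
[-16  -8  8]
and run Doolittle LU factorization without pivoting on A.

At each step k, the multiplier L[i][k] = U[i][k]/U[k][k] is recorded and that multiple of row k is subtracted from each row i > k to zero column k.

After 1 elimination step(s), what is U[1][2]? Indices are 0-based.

U[1][2] = 4

Step 1: pivot at (0,0) is -4.
  row1 ← row1 − (-3)·row0  ⇒  L[1][0]=-3, U row1=(0, -4, 4)
  row2 ← row2 − (4)·row0  ⇒  L[2][0]=4, U row2=(0, -12, 8)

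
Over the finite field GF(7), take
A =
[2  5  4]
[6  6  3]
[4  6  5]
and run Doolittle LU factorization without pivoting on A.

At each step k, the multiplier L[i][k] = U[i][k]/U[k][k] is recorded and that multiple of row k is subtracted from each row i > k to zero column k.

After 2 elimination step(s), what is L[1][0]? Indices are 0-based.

L[1][0] = 3

k=0: U[0][0]=2
  eliminate (1,0): mult=3, new row 1: (0, 5, 5); set L[1][0]=3
  eliminate (2,0): mult=2, new row 2: (0, 3, 4); set L[2][0]=2
k=1: U[1][1]=5
  eliminate (2,1): mult=2, new row 2: (0, 0, 1); set L[2][1]=2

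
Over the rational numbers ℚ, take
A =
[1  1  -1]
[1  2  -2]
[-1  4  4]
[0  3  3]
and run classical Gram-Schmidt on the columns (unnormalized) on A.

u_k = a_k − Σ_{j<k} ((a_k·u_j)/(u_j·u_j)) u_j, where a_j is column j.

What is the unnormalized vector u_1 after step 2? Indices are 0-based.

Step 1: u_0 = a_0 = (1, 1, -1, 0).
Step 2: u_1 = a_1 − (-1/3)·u_0 = (4/3, 7/3, 11/3, 3).

u_1 = (4/3, 7/3, 11/3, 3)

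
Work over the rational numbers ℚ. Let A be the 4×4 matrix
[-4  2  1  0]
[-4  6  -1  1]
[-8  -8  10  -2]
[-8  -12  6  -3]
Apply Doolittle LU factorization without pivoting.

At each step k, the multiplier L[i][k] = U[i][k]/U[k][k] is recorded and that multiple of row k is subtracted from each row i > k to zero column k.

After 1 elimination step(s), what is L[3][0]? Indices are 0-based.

k=0: U[0][0]=-4
  eliminate (1,0): mult=1, new row 1: (0, 4, -2, 1); set L[1][0]=1
  eliminate (2,0): mult=2, new row 2: (0, -12, 8, -2); set L[2][0]=2
  eliminate (3,0): mult=2, new row 3: (0, -16, 4, -3); set L[3][0]=2

L[3][0] = 2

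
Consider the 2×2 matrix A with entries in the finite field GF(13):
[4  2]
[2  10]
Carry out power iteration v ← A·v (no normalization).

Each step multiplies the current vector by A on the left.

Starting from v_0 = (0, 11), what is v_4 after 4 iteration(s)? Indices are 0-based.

v_4 = (11, 5)

v_0 = (0, 11).
v_1 = A·v_0 = (9, 6).
v_2 = A·v_1 = (9, 0).
v_3 = A·v_2 = (10, 5).
v_4 = A·v_3 = (11, 5).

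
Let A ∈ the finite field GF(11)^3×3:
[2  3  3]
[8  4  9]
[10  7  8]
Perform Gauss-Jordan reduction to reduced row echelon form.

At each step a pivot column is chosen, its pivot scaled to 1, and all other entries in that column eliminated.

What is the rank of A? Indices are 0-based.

rank = 3

[1] R0 /= 2  ⇒  (1, 7, 7)
     R1 -= 8·R0  ⇒  (0, 3, 8)
     R2 -= 10·R0  ⇒  (0, 3, 4)
[2] R1 /= 3  ⇒  (0, 1, 10)
     R0 -= 7·R1  ⇒  (1, 0, 3)
     R2 -= 3·R1  ⇒  (0, 0, 7)
[3] R2 /= 7  ⇒  (0, 0, 1)
     R0 -= 3·R2  ⇒  (1, 0, 0)
     R1 -= 10·R2  ⇒  (0, 1, 0)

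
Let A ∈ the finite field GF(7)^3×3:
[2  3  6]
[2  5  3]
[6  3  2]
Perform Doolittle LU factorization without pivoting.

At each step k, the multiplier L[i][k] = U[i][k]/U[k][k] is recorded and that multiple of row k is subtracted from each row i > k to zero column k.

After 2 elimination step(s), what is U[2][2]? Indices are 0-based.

Step 1: pivot at (0,0) is 2.
  row1 ← row1 − (1)·row0  ⇒  L[1][0]=1, U row1=(0, 2, 4)
  row2 ← row2 − (3)·row0  ⇒  L[2][0]=3, U row2=(0, 1, 5)
Step 2: pivot at (1,1) is 2.
  row2 ← row2 − (4)·row1  ⇒  L[2][1]=4, U row2=(0, 0, 3)

U[2][2] = 3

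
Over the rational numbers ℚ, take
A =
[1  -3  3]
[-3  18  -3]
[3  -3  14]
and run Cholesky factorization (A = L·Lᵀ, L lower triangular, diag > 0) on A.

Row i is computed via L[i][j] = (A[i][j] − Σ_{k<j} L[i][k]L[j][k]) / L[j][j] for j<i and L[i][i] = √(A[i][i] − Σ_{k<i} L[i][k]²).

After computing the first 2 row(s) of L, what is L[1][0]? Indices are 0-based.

L[1][0] = -3

Step 1: L[0][0] = √(1) = 1.
  L[1][0] = (-3) / L[0][0] = -3.
Step 2: L[1][1] = √(9) = 3.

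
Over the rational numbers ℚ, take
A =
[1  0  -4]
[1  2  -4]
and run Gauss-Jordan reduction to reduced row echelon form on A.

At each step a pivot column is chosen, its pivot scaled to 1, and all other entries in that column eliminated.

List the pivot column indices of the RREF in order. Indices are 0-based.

pivot columns: 0, 1

step 1: normalize row 0 (÷1) = (1, 0, -4)
  row 1: subtract 1×row0 = (0, 2, 0)
step 2: normalize row 1 (÷2) = (0, 1, 0)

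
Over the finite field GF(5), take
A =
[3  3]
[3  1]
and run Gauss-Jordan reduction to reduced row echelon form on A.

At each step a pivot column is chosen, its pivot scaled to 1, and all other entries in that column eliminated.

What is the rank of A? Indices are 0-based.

pivot(0,0)=3: scale R0 → (1, 1)
  clear (1,0): R1 −= (3)R0 → (0, 3)
pivot(1,1)=3: scale R1 → (0, 1)
  clear (0,1): R0 −= (1)R1 → (1, 0)

rank = 2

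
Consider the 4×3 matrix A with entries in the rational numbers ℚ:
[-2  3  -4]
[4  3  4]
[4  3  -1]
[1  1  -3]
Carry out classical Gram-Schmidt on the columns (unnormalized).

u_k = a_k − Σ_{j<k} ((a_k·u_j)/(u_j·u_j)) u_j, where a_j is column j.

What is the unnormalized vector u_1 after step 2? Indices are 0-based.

Step 1: u_0 = a_0 = (-2, 4, 4, 1).
Step 2: u_1 = a_1 − (19/37)·u_0 = (149/37, 35/37, 35/37, 18/37).

u_1 = (149/37, 35/37, 35/37, 18/37)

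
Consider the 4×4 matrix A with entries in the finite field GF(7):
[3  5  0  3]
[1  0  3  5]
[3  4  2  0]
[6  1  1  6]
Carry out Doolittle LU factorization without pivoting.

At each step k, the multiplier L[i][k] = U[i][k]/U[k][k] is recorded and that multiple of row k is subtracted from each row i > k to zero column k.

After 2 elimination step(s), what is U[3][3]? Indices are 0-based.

[col 0] pivot 3
  R1 -= 5*R0 → (0, 3, 3, 4)  (L[1][0] := 5)
  R2 -= 1*R0 → (0, 6, 2, 4)  (L[2][0] := 1)
  R3 -= 2*R0 → (0, 5, 1, 0)  (L[3][0] := 2)
[col 1] pivot 3
  R2 -= 2*R1 → (0, 0, 3, 3)  (L[2][1] := 2)
  R3 -= 4*R1 → (0, 0, 3, 5)  (L[3][1] := 4)

U[3][3] = 5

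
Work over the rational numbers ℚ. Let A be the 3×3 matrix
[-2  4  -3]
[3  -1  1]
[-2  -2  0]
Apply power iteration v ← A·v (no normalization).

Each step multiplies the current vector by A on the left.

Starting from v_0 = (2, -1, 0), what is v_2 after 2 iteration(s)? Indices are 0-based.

v_0 = (2, -1, 0).
v_1 = A·v_0 = (-8, 7, -2).
v_2 = A·v_1 = (50, -33, 2).

v_2 = (50, -33, 2)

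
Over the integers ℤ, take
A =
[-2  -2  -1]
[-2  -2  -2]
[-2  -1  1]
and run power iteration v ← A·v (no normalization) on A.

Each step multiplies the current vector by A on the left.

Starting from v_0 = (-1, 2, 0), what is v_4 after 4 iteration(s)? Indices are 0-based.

v_4 = (182, 200, 102)

v_0 = (-1, 2, 0).
v_1 = A·v_0 = (-2, -2, 0).
v_2 = A·v_1 = (8, 8, 6).
v_3 = A·v_2 = (-38, -44, -18).
v_4 = A·v_3 = (182, 200, 102).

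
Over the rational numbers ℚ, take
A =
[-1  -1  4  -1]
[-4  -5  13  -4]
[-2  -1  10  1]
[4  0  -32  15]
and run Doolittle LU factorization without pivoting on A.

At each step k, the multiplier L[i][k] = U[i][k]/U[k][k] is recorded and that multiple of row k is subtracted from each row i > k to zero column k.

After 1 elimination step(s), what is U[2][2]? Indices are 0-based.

U[2][2] = 2

[col 0] pivot -1
  R1 -= 4*R0 → (0, -1, -3, 0)  (L[1][0] := 4)
  R2 -= 2*R0 → (0, 1, 2, 3)  (L[2][0] := 2)
  R3 -= -4*R0 → (0, -4, -16, 11)  (L[3][0] := -4)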